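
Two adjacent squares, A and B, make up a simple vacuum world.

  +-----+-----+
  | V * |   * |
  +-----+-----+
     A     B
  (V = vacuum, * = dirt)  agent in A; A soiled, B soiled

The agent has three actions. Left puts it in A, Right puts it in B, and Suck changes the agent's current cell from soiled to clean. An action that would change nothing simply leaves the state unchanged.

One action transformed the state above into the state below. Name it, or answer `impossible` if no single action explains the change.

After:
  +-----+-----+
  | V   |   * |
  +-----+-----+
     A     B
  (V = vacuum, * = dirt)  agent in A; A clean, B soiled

Suck

try  Left: <A|soiled|soiled>
try Right: <B|soiled|soiled>
try  Suck: <A|clean|soiled>  ← match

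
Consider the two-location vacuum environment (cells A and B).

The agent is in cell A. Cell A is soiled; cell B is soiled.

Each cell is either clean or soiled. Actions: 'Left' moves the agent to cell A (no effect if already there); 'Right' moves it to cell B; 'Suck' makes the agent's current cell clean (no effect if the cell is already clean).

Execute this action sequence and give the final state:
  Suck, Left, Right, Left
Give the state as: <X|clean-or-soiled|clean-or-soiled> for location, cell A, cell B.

<A|clean|soiled>

1) do Suck; now <A|clean|soiled>
2) do Left; now <A|clean|soiled>
3) do Right; now <B|clean|soiled>
4) do Left; now <A|clean|soiled>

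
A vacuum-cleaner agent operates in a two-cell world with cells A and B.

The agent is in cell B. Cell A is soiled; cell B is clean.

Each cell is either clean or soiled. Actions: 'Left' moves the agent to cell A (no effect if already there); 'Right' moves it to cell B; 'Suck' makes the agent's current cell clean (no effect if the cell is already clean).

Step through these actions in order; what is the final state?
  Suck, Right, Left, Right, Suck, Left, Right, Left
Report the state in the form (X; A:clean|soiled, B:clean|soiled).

(A; A:soiled, B:clean)

Suck (#1): (B; A:soiled, B:clean)
Right (#2): (B; A:soiled, B:clean)
Left (#3): (A; A:soiled, B:clean)
Right (#4): (B; A:soiled, B:clean)
Suck (#5): (B; A:soiled, B:clean)
Left (#6): (A; A:soiled, B:clean)
Right (#7): (B; A:soiled, B:clean)
Left (#8): (A; A:soiled, B:clean)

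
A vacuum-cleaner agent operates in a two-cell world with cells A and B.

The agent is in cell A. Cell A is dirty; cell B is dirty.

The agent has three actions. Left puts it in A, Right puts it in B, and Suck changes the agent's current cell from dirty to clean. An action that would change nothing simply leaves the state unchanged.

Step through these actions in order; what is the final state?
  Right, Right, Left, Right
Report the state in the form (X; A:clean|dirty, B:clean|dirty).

(B; A:dirty, B:dirty)

step 1/4 (Right): (B; A:dirty, B:dirty)
step 2/4 (Right): (B; A:dirty, B:dirty)
step 3/4 (Left): (A; A:dirty, B:dirty)
step 4/4 (Right): (B; A:dirty, B:dirty)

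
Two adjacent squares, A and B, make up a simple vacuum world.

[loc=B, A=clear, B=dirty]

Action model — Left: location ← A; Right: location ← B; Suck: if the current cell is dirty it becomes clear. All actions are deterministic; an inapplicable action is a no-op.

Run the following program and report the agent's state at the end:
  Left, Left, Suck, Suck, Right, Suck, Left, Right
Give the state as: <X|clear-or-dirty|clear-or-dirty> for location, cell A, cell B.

<B|clear|clear>

1) do Left; now <A|clear|dirty>
2) do Left; now <A|clear|dirty>
3) do Suck; now <A|clear|dirty>
4) do Suck; now <A|clear|dirty>
5) do Right; now <B|clear|dirty>
6) do Suck; now <B|clear|clear>
7) do Left; now <A|clear|clear>
8) do Right; now <B|clear|clear>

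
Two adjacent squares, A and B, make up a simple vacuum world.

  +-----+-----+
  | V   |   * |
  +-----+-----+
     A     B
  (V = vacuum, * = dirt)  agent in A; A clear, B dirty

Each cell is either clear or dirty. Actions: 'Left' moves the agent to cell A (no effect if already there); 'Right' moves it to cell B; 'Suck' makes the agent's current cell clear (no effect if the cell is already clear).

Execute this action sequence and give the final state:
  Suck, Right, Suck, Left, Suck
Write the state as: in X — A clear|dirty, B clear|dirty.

step 1/5 (Suck): in A — A clear, B dirty
step 2/5 (Right): in B — A clear, B dirty
step 3/5 (Suck): in B — A clear, B clear
step 4/5 (Left): in A — A clear, B clear
step 5/5 (Suck): in A — A clear, B clear

in A — A clear, B clear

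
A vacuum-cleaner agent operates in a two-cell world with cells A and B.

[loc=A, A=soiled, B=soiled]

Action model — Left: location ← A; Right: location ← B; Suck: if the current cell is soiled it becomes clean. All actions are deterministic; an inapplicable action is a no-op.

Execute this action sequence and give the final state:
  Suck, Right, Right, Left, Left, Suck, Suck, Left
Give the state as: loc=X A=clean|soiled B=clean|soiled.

loc=A A=clean B=soiled

t=1 Suck ⇒ loc=A A=clean B=soiled
t=2 Right ⇒ loc=B A=clean B=soiled
t=3 Right ⇒ loc=B A=clean B=soiled
t=4 Left ⇒ loc=A A=clean B=soiled
t=5 Left ⇒ loc=A A=clean B=soiled
t=6 Suck ⇒ loc=A A=clean B=soiled
t=7 Suck ⇒ loc=A A=clean B=soiled
t=8 Left ⇒ loc=A A=clean B=soiled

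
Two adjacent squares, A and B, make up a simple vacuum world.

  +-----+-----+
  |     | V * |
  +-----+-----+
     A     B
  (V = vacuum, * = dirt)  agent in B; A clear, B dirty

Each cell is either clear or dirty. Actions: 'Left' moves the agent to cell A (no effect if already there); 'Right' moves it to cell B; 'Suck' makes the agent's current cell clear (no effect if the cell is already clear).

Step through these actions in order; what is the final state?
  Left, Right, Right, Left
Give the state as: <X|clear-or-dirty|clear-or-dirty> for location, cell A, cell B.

<A|clear|dirty>

1) do Left; now <A|clear|dirty>
2) do Right; now <B|clear|dirty>
3) do Right; now <B|clear|dirty>
4) do Left; now <A|clear|dirty>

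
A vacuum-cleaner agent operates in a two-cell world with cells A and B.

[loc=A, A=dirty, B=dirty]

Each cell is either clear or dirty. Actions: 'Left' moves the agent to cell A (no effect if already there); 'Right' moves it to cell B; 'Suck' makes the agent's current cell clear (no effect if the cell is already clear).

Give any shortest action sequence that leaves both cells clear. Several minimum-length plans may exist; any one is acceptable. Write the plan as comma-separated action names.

Suck, Right, Suck

t=1 Suck ⇒ <A|clear|dirty>
t=2 Right ⇒ <B|clear|dirty>
t=3 Suck ⇒ <B|clear|clear>
min 3: Suck A + move + Suck B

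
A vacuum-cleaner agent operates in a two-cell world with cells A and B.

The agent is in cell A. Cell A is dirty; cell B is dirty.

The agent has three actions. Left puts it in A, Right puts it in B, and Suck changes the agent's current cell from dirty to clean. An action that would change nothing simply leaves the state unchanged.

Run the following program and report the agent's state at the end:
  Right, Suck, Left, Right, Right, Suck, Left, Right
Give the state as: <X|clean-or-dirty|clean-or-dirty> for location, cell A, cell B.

1) do Right; now <B|dirty|dirty>
2) do Suck; now <B|dirty|clean>
3) do Left; now <A|dirty|clean>
4) do Right; now <B|dirty|clean>
5) do Right; now <B|dirty|clean>
6) do Suck; now <B|dirty|clean>
7) do Left; now <A|dirty|clean>
8) do Right; now <B|dirty|clean>

<B|dirty|clean>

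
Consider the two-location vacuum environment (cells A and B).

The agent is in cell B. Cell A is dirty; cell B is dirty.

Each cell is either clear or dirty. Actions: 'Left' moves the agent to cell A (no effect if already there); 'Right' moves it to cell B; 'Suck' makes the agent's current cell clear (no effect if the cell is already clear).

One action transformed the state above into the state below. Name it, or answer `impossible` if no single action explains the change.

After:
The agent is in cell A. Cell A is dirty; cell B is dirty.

Left

try  Left: (A; A:dirty, B:dirty)  ← match
try Right: (B; A:dirty, B:dirty)
try  Suck: (B; A:dirty, B:clear)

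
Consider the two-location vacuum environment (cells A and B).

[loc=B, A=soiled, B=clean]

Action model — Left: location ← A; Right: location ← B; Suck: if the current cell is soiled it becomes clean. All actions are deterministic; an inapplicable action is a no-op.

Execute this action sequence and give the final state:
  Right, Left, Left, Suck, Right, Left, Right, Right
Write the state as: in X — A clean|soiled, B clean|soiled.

in B — A clean, B clean

t=1 Right ⇒ in B — A soiled, B clean
t=2 Left ⇒ in A — A soiled, B clean
t=3 Left ⇒ in A — A soiled, B clean
t=4 Suck ⇒ in A — A clean, B clean
t=5 Right ⇒ in B — A clean, B clean
t=6 Left ⇒ in A — A clean, B clean
t=7 Right ⇒ in B — A clean, B clean
t=8 Right ⇒ in B — A clean, B clean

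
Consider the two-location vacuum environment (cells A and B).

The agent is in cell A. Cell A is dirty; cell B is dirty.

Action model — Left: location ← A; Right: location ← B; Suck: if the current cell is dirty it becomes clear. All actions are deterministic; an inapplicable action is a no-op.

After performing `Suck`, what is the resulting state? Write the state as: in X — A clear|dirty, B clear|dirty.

in A — A clear, B dirty

start: in A — A dirty, B dirty
Suck (#1): in A — A clear, B dirty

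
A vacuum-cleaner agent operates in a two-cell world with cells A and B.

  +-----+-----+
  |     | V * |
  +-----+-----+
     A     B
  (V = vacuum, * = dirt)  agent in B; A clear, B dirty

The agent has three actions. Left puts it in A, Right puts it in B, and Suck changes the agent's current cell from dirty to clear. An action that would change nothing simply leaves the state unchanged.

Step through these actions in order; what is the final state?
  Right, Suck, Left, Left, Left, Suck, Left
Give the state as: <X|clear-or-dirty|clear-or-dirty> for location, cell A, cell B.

<A|clear|clear>

Right (#1): <B|clear|dirty>
Suck (#2): <B|clear|clear>
Left (#3): <A|clear|clear>
Left (#4): <A|clear|clear>
Left (#5): <A|clear|clear>
Suck (#6): <A|clear|clear>
Left (#7): <A|clear|clear>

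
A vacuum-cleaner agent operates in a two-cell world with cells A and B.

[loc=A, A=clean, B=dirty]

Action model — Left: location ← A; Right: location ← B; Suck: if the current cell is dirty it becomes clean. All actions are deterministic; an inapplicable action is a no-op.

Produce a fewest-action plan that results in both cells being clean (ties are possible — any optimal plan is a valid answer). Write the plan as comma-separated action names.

1. Right → loc=B A=clean B=dirty
2. Suck → loc=B A=clean B=clean
min 2: go B then Suck

Right, Suck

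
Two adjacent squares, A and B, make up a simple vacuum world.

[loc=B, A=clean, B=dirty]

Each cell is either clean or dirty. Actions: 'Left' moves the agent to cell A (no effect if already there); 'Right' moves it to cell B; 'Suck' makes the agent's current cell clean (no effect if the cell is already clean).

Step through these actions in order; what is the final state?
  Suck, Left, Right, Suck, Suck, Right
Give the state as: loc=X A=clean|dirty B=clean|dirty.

t=1 Suck ⇒ loc=B A=clean B=clean
t=2 Left ⇒ loc=A A=clean B=clean
t=3 Right ⇒ loc=B A=clean B=clean
t=4 Suck ⇒ loc=B A=clean B=clean
t=5 Suck ⇒ loc=B A=clean B=clean
t=6 Right ⇒ loc=B A=clean B=clean

loc=B A=clean B=clean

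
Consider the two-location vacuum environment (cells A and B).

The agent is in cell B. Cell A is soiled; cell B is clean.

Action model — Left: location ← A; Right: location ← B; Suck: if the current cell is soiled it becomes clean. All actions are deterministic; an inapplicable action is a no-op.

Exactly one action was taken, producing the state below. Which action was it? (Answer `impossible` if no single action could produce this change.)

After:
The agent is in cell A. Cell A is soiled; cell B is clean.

try  Left: in A — A soiled, B clean  ← match
try Right: in B — A soiled, B clean
try  Suck: in B — A soiled, B clean

Left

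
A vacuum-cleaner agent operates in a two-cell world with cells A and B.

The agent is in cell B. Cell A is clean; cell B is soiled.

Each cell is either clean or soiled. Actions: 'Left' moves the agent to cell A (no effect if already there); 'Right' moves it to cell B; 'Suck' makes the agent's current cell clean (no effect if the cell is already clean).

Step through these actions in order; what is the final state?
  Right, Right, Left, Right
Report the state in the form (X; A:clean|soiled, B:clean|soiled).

(B; A:clean, B:soiled)

t=1 Right ⇒ (B; A:clean, B:soiled)
t=2 Right ⇒ (B; A:clean, B:soiled)
t=3 Left ⇒ (A; A:clean, B:soiled)
t=4 Right ⇒ (B; A:clean, B:soiled)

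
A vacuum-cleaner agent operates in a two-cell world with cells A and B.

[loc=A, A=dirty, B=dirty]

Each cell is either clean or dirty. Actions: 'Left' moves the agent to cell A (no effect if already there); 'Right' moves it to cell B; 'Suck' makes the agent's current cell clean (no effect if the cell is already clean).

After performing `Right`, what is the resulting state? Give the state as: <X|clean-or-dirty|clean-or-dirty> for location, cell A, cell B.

start: <A|dirty|dirty>
step 1/1 (Right): <B|dirty|dirty>

<B|dirty|dirty>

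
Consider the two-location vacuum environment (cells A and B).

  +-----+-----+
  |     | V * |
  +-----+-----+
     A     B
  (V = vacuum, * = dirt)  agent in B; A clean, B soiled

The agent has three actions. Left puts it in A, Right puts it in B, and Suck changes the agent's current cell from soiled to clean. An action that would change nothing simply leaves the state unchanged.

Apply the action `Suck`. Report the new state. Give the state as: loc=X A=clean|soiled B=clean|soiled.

loc=B A=clean B=clean

start: loc=B A=clean B=soiled
1. Suck → loc=B A=clean B=clean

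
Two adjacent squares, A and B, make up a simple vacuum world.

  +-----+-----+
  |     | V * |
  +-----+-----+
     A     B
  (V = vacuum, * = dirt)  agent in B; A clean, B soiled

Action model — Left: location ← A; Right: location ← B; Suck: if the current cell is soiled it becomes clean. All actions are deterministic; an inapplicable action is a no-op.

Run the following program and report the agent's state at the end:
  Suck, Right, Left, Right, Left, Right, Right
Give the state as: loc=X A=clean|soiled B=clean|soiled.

Suck (#1): loc=B A=clean B=clean
Right (#2): loc=B A=clean B=clean
Left (#3): loc=A A=clean B=clean
Right (#4): loc=B A=clean B=clean
Left (#5): loc=A A=clean B=clean
Right (#6): loc=B A=clean B=clean
Right (#7): loc=B A=clean B=clean

loc=B A=clean B=clean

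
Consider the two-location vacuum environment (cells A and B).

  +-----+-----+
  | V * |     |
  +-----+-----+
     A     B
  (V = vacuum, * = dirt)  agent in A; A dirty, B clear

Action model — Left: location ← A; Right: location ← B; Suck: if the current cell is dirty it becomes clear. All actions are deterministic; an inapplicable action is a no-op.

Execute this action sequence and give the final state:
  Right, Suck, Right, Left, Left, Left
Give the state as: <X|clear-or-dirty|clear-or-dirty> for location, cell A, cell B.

1) do Right; now <B|dirty|clear>
2) do Suck; now <B|dirty|clear>
3) do Right; now <B|dirty|clear>
4) do Left; now <A|dirty|clear>
5) do Left; now <A|dirty|clear>
6) do Left; now <A|dirty|clear>

<A|dirty|clear>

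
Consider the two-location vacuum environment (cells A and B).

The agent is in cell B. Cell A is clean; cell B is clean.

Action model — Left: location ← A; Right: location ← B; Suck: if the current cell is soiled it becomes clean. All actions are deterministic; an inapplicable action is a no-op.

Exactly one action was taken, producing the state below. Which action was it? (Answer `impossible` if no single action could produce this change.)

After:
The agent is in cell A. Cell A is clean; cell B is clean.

try  Left: (A; A:clean, B:clean)  ← match
try Right: (B; A:clean, B:clean)
try  Suck: (B; A:clean, B:clean)

Left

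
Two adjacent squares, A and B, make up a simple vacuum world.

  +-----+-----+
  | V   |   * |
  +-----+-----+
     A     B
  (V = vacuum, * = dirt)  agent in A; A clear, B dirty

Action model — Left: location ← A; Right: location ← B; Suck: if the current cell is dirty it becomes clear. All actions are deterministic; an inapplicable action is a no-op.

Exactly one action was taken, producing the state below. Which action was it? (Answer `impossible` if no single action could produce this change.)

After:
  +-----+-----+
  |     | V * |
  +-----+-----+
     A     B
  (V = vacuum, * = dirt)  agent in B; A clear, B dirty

Right

try  Left: (A; A:clear, B:dirty)
try Right: (B; A:clear, B:dirty)  ← match
try  Suck: (A; A:clear, B:dirty)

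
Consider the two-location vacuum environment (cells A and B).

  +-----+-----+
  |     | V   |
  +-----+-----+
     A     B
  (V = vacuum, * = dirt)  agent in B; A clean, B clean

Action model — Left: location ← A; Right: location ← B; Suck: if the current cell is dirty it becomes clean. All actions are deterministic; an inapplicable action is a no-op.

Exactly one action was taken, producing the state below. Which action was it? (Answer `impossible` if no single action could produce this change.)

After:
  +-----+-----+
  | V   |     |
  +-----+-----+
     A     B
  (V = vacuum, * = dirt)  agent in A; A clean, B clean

try  Left: (A; A:clean, B:clean)  ← match
try Right: (B; A:clean, B:clean)
try  Suck: (B; A:clean, B:clean)

Left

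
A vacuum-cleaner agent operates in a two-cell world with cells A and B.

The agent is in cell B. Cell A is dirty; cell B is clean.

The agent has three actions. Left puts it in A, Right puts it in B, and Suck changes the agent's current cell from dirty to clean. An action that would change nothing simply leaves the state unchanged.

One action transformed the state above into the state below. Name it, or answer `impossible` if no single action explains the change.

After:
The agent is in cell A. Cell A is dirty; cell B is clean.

try  Left: loc=A A=dirty B=clean  ← match
try Right: loc=B A=dirty B=clean
try  Suck: loc=B A=dirty B=clean

Left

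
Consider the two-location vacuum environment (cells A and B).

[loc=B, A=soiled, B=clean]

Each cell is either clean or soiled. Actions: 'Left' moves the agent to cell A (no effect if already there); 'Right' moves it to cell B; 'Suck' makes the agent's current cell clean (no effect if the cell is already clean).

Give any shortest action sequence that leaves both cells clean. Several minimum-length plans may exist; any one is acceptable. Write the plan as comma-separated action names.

1) do Left; now in A — A soiled, B clean
2) do Suck; now in A — A clean, B clean
min 2: go A then Suck

Left, Suck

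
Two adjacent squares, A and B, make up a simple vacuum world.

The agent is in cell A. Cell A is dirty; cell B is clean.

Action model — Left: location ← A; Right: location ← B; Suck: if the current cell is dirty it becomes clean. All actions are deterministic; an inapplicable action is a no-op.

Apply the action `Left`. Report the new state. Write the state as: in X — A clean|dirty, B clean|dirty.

start: in A — A dirty, B clean
1. Left → in A — A dirty, B clean

in A — A dirty, B clean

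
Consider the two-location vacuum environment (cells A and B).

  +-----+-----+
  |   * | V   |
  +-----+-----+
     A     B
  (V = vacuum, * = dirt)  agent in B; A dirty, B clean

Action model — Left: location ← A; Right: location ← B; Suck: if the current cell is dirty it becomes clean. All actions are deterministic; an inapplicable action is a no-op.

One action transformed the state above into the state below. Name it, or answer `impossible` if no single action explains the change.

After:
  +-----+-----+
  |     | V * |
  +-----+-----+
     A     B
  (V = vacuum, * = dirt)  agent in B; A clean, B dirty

impossible

try  Left: loc=A A=dirty B=clean
try Right: loc=B A=dirty B=clean
try  Suck: loc=B A=dirty B=clean
no single action produces the after-state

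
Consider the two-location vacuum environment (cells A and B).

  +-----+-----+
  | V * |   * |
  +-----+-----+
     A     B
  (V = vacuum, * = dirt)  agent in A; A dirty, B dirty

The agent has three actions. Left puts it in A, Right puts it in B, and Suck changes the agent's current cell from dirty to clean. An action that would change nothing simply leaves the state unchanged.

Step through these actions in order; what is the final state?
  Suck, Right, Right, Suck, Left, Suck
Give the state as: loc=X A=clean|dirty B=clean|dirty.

loc=A A=clean B=clean

1. Suck → loc=A A=clean B=dirty
2. Right → loc=B A=clean B=dirty
3. Right → loc=B A=clean B=dirty
4. Suck → loc=B A=clean B=clean
5. Left → loc=A A=clean B=clean
6. Suck → loc=A A=clean B=clean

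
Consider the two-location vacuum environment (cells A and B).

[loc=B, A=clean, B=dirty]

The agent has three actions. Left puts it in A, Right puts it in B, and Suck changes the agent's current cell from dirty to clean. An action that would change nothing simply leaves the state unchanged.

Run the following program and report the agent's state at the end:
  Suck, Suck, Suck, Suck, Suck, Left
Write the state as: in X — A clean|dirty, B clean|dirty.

in A — A clean, B clean

[1] after Suck: in B — A clean, B clean
[2] after Suck: in B — A clean, B clean
[3] after Suck: in B — A clean, B clean
[4] after Suck: in B — A clean, B clean
[5] after Suck: in B — A clean, B clean
[6] after Left: in A — A clean, B clean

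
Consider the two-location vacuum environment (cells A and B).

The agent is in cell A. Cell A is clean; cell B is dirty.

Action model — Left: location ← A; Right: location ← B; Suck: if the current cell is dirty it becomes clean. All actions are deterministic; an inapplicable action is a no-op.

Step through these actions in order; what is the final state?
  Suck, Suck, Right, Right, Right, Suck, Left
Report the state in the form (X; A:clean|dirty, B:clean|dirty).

(A; A:clean, B:clean)

t=1 Suck ⇒ (A; A:clean, B:dirty)
t=2 Suck ⇒ (A; A:clean, B:dirty)
t=3 Right ⇒ (B; A:clean, B:dirty)
t=4 Right ⇒ (B; A:clean, B:dirty)
t=5 Right ⇒ (B; A:clean, B:dirty)
t=6 Suck ⇒ (B; A:clean, B:clean)
t=7 Left ⇒ (A; A:clean, B:clean)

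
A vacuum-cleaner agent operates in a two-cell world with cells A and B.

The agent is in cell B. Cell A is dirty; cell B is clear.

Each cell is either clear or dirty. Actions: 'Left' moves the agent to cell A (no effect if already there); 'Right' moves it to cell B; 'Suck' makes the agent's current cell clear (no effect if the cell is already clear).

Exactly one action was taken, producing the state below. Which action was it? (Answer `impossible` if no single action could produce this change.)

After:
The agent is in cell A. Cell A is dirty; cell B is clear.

try  Left: <A|dirty|clear>  ← match
try Right: <B|dirty|clear>
try  Suck: <B|dirty|clear>

Left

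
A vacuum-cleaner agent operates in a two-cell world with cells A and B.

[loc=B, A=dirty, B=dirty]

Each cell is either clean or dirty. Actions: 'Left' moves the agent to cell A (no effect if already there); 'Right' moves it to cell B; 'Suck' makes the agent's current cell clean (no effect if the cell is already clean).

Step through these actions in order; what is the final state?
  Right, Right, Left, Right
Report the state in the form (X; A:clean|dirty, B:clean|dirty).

(B; A:dirty, B:dirty)

Right (#1): (B; A:dirty, B:dirty)
Right (#2): (B; A:dirty, B:dirty)
Left (#3): (A; A:dirty, B:dirty)
Right (#4): (B; A:dirty, B:dirty)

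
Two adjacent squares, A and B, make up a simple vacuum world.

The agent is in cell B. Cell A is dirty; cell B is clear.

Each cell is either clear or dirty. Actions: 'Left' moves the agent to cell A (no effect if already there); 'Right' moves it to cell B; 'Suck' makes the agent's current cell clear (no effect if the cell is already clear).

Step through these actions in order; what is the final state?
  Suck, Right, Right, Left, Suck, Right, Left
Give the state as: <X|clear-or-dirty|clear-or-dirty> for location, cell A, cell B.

1) do Suck; now <B|dirty|clear>
2) do Right; now <B|dirty|clear>
3) do Right; now <B|dirty|clear>
4) do Left; now <A|dirty|clear>
5) do Suck; now <A|clear|clear>
6) do Right; now <B|clear|clear>
7) do Left; now <A|clear|clear>

<A|clear|clear>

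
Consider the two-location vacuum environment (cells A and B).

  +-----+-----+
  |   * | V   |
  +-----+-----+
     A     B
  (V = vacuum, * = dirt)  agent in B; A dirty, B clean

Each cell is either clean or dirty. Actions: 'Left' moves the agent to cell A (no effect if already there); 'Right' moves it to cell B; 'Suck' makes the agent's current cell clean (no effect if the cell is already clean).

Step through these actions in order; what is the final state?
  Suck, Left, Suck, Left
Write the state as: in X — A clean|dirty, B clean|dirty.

[1] after Suck: in B — A dirty, B clean
[2] after Left: in A — A dirty, B clean
[3] after Suck: in A — A clean, B clean
[4] after Left: in A — A clean, B clean

in A — A clean, B clean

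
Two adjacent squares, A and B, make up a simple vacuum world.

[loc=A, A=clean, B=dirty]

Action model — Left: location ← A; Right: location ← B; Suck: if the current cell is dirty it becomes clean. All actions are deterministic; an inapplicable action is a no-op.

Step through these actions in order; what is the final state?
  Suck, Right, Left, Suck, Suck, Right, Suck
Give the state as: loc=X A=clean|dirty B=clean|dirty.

loc=B A=clean B=clean

1. Suck → loc=A A=clean B=dirty
2. Right → loc=B A=clean B=dirty
3. Left → loc=A A=clean B=dirty
4. Suck → loc=A A=clean B=dirty
5. Suck → loc=A A=clean B=dirty
6. Right → loc=B A=clean B=dirty
7. Suck → loc=B A=clean B=clean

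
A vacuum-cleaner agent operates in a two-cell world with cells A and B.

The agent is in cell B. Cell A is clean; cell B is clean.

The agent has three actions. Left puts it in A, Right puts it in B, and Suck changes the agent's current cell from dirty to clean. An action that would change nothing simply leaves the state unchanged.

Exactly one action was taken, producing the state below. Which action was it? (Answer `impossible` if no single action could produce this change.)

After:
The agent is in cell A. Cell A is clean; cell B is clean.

Left

try  Left: in A — A clean, B clean  ← match
try Right: in B — A clean, B clean
try  Suck: in B — A clean, B clean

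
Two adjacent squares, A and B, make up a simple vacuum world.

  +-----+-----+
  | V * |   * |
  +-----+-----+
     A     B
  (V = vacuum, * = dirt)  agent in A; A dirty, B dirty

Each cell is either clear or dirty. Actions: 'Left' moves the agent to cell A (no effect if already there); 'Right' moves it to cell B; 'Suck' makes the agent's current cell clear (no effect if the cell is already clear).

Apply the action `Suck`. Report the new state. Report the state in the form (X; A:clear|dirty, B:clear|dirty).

start: (A; A:dirty, B:dirty)
[1] after Suck: (A; A:clear, B:dirty)

(A; A:clear, B:dirty)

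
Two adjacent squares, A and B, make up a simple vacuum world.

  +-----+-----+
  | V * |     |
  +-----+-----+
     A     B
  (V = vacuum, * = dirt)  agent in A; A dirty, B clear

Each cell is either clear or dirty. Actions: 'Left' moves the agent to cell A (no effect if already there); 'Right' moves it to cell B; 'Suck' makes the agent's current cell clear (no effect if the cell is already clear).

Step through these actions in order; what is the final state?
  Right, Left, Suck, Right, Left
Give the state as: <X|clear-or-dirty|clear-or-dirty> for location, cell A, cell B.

1. Right → <B|dirty|clear>
2. Left → <A|dirty|clear>
3. Suck → <A|clear|clear>
4. Right → <B|clear|clear>
5. Left → <A|clear|clear>

<A|clear|clear>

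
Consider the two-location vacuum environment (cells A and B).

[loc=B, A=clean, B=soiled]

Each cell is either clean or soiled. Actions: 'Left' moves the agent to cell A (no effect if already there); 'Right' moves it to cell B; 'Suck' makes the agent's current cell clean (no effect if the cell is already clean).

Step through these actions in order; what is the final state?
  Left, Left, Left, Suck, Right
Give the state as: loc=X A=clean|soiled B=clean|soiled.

1. Left → loc=A A=clean B=soiled
2. Left → loc=A A=clean B=soiled
3. Left → loc=A A=clean B=soiled
4. Suck → loc=A A=clean B=soiled
5. Right → loc=B A=clean B=soiled

loc=B A=clean B=soiled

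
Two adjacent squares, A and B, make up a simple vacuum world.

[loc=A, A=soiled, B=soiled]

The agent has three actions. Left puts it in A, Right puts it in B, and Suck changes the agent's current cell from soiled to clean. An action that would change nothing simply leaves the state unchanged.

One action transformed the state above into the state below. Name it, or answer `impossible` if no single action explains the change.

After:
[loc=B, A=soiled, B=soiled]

try  Left: loc=A A=soiled B=soiled
try Right: loc=B A=soiled B=soiled  ← match
try  Suck: loc=A A=clean B=soiled

Right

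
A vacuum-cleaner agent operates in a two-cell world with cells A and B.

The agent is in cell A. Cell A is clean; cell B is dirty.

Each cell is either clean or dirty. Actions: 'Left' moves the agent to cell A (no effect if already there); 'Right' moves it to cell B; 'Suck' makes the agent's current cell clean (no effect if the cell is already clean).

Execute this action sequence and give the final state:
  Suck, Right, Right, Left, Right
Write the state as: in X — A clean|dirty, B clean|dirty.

step 1/5 (Suck): in A — A clean, B dirty
step 2/5 (Right): in B — A clean, B dirty
step 3/5 (Right): in B — A clean, B dirty
step 4/5 (Left): in A — A clean, B dirty
step 5/5 (Right): in B — A clean, B dirty

in B — A clean, B dirty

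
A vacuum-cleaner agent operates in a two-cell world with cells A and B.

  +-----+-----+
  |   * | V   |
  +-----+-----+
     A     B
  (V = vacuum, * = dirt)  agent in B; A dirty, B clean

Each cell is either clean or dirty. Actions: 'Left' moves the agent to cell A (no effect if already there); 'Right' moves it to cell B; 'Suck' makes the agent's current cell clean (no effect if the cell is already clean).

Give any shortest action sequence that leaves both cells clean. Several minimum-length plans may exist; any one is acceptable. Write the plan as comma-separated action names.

step 1/2 (Left): loc=A A=dirty B=clean
step 2/2 (Suck): loc=A A=clean B=clean
min 2: go A then Suck

Left, Suck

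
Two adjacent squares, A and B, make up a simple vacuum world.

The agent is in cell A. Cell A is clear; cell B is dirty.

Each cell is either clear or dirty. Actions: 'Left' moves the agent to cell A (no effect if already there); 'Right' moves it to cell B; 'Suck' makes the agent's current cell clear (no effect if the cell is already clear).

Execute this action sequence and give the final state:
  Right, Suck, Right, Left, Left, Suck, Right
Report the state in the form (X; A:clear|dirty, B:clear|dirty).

t=1 Right ⇒ (B; A:clear, B:dirty)
t=2 Suck ⇒ (B; A:clear, B:clear)
t=3 Right ⇒ (B; A:clear, B:clear)
t=4 Left ⇒ (A; A:clear, B:clear)
t=5 Left ⇒ (A; A:clear, B:clear)
t=6 Suck ⇒ (A; A:clear, B:clear)
t=7 Right ⇒ (B; A:clear, B:clear)

(B; A:clear, B:clear)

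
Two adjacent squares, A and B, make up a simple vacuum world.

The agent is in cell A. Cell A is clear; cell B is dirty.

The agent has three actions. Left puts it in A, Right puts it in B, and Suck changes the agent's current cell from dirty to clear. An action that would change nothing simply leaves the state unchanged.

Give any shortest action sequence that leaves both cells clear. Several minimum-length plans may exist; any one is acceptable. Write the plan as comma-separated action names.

t=1 Right ⇒ <B|clear|dirty>
t=2 Suck ⇒ <B|clear|clear>
min 2: go B then Suck

Right, Suck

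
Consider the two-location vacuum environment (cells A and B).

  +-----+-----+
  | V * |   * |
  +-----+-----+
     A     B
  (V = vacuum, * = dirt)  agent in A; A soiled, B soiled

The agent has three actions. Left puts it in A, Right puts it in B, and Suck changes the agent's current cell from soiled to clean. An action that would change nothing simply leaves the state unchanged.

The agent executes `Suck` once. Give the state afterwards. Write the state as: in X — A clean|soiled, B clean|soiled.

in A — A clean, B soiled

start: in A — A soiled, B soiled
1) do Suck; now in A — A clean, B soiled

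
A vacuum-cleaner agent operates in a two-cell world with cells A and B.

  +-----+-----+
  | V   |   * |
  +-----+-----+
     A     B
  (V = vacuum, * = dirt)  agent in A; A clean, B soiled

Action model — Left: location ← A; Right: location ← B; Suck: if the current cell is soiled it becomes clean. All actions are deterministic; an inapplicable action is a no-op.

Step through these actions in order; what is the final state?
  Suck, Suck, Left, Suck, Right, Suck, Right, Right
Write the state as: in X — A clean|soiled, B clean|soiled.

in B — A clean, B clean

Suck (#1): in A — A clean, B soiled
Suck (#2): in A — A clean, B soiled
Left (#3): in A — A clean, B soiled
Suck (#4): in A — A clean, B soiled
Right (#5): in B — A clean, B soiled
Suck (#6): in B — A clean, B clean
Right (#7): in B — A clean, B clean
Right (#8): in B — A clean, B clean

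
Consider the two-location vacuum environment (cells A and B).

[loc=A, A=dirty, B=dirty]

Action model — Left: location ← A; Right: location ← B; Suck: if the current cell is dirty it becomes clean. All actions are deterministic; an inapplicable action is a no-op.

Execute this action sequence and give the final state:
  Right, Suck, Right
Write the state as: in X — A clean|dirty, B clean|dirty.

in B — A dirty, B clean

1) do Right; now in B — A dirty, B dirty
2) do Suck; now in B — A dirty, B clean
3) do Right; now in B — A dirty, B clean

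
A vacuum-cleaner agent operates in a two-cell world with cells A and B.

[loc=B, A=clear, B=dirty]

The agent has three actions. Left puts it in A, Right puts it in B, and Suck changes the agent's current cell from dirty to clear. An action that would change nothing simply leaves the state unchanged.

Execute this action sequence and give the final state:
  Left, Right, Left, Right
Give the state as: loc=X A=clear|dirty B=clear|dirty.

t=1 Left ⇒ loc=A A=clear B=dirty
t=2 Right ⇒ loc=B A=clear B=dirty
t=3 Left ⇒ loc=A A=clear B=dirty
t=4 Right ⇒ loc=B A=clear B=dirty

loc=B A=clear B=dirty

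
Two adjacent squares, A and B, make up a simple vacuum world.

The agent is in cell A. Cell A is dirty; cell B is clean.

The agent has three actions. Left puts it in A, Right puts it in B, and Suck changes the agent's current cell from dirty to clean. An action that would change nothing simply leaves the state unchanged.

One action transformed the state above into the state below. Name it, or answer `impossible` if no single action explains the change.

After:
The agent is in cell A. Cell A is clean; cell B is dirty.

impossible

try  Left: (A; A:dirty, B:clean)
try Right: (B; A:dirty, B:clean)
try  Suck: (A; A:clean, B:clean)
no single action produces the after-state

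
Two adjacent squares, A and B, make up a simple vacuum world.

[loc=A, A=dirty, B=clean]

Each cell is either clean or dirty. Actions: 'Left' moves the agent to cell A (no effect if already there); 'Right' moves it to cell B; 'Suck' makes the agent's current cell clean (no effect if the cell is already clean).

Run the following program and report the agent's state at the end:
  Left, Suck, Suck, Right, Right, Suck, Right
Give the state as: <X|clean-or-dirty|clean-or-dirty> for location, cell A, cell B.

<B|clean|clean>

t=1 Left ⇒ <A|dirty|clean>
t=2 Suck ⇒ <A|clean|clean>
t=3 Suck ⇒ <A|clean|clean>
t=4 Right ⇒ <B|clean|clean>
t=5 Right ⇒ <B|clean|clean>
t=6 Suck ⇒ <B|clean|clean>
t=7 Right ⇒ <B|clean|clean>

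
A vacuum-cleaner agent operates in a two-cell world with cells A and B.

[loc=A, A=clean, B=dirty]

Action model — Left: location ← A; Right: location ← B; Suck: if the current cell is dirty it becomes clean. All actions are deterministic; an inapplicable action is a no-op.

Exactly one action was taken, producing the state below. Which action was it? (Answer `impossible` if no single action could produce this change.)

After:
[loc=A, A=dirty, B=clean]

impossible

try  Left: loc=A A=clean B=dirty
try Right: loc=B A=clean B=dirty
try  Suck: loc=A A=clean B=dirty
no single action produces the after-state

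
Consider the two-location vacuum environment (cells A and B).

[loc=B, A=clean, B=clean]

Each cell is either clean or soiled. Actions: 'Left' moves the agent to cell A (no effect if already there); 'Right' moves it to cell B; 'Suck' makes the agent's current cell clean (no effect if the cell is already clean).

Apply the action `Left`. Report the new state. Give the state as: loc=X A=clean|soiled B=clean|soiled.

start: loc=B A=clean B=clean
step 1/1 (Left): loc=A A=clean B=clean

loc=A A=clean B=clean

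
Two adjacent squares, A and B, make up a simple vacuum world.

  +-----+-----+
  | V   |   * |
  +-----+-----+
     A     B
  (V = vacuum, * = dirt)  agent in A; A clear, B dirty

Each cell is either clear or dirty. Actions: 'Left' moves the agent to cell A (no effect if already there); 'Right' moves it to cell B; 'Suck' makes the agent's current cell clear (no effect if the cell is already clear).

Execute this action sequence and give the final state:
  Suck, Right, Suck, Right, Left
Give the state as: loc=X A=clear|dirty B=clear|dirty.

Suck (#1): loc=A A=clear B=dirty
Right (#2): loc=B A=clear B=dirty
Suck (#3): loc=B A=clear B=clear
Right (#4): loc=B A=clear B=clear
Left (#5): loc=A A=clear B=clear

loc=A A=clear B=clear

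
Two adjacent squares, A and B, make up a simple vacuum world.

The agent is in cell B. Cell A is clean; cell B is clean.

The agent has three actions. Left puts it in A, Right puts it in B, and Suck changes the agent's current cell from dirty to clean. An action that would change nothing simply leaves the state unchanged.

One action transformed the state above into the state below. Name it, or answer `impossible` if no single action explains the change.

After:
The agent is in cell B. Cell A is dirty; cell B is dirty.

impossible

try  Left: loc=A A=clean B=clean
try Right: loc=B A=clean B=clean
try  Suck: loc=B A=clean B=clean
no single action produces the after-state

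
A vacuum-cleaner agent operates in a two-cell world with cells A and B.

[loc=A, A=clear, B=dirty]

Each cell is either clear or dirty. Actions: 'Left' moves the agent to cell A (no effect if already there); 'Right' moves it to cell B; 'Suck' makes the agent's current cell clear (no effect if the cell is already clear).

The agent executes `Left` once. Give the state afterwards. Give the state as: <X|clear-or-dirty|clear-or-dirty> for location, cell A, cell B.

start: <A|clear|dirty>
1) do Left; now <A|clear|dirty>

<A|clear|dirty>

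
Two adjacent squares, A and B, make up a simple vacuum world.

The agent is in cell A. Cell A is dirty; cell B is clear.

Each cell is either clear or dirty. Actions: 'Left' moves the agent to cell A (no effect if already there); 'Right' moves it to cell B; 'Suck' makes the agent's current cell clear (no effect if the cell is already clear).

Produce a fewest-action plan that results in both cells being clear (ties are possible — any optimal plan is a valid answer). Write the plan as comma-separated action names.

1) do Suck; now loc=A A=clear B=clear
min 1: A is dirty, one Suck

Suck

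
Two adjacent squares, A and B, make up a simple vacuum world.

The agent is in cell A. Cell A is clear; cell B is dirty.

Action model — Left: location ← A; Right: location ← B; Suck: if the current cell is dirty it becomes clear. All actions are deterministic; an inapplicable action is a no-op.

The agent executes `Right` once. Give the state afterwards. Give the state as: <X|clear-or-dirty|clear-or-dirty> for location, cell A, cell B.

start: <A|clear|dirty>
1) do Right; now <B|clear|dirty>

<B|clear|dirty>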